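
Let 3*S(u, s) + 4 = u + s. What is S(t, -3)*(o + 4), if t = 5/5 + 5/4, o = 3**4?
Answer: -1615/12 ≈ -134.58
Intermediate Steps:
o = 81
t = 9/4 (t = 5*(1/5) + 5*(1/4) = 1 + 5/4 = 9/4 ≈ 2.2500)
S(u, s) = -4/3 + s/3 + u/3 (S(u, s) = -4/3 + (u + s)/3 = -4/3 + (s + u)/3 = -4/3 + (s/3 + u/3) = -4/3 + s/3 + u/3)
S(t, -3)*(o + 4) = (-4/3 + (1/3)*(-3) + (1/3)*(9/4))*(81 + 4) = (-4/3 - 1 + 3/4)*85 = -19/12*85 = -1615/12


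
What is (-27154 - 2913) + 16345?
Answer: -13722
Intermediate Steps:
(-27154 - 2913) + 16345 = -30067 + 16345 = -13722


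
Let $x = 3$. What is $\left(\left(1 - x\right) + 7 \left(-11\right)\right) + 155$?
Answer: $76$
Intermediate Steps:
$\left(\left(1 - x\right) + 7 \left(-11\right)\right) + 155 = \left(\left(1 - 3\right) + 7 \left(-11\right)\right) + 155 = \left(\left(1 - 3\right) - 77\right) + 155 = \left(-2 - 77\right) + 155 = -79 + 155 = 76$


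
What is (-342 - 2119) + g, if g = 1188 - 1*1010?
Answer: -2283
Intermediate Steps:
g = 178 (g = 1188 - 1010 = 178)
(-342 - 2119) + g = (-342 - 2119) + 178 = -2461 + 178 = -2283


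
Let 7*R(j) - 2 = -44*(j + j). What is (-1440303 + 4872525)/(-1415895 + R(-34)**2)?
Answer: -56059626/20138273 ≈ -2.7837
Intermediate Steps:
R(j) = 2/7 - 88*j/7 (R(j) = 2/7 + (-44*(j + j))/7 = 2/7 + (-88*j)/7 = 2/7 - 88*j/7)
(-1440303 + 4872525)/(-1415895 + R(-34)**2) = (-1440303 + 4872525)/(-1415895 + (2/7 - 88/7*(-34))**2) = 3432222/(-1415895 + (2/7 + 2992/7)**2) = 3432222/(-1415895 + (2994/7)**2) = 3432222/(-1415895 + 8964036/49) = 3432222/(-60414819/49) = 3432222*(-49/60414819) = -56059626/20138273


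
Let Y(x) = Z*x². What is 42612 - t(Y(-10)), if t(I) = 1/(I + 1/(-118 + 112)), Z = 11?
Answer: 281196582/6599 ≈ 42612.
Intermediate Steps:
Y(x) = 11*x²
t(I) = 1/(-⅙ + I) (t(I) = 1/(I + 1/(-6)) = 1/(I - ⅙) = 1/(-⅙ + I))
42612 - t(Y(-10)) = 42612 - 6/(-1 + 6*(11*(-10)²)) = 42612 - 6/(-1 + 6*(11*100)) = 42612 - 6/(-1 + 6*1100) = 42612 - 6/(-1 + 6600) = 42612 - 6/6599 = 281196582/6599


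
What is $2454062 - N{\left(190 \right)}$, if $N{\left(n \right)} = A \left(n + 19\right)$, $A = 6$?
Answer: $2452808$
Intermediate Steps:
$N{\left(n \right)} = 114 + 6 n$ ($N{\left(n \right)} = 6 \left(n + 19\right) = 6 \left(19 + n\right) = 114 + 6 n$)
$2454062 - N{\left(190 \right)} = 2454062 - \left(114 + 6 \cdot 190\right) = 2454062 - \left(114 + 1140\right) = 2454062 - 1254 = 2452808$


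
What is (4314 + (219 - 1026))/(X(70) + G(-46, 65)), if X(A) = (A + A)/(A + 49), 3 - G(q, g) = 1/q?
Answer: 391782/469 ≈ 835.36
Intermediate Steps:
G(q, g) = 3 - 1/q
X(A) = 2*A/(49 + A) (X(A) = (2*A)/(49 + A) = 2*A/(49 + A))
(4314 + (219 - 1026))/(X(70) + G(-46, 65)) = (4314 + (219 - 1026))/(2*70/(49 + 70) + (3 - 1/(-46))) = (4314 - 807)/(2*70/119 + (3 - 1*(-1/46))) = 3507/(2*70*(1/119) + (3 + 1/46)) = 3507/(20/17 + 139/46) = 3507/(3283/782) = 3507*(782/3283) = 391782/469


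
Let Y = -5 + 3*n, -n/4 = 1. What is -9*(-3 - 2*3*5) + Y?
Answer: 280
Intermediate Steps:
n = -4 (n = -4*1 = -4)
Y = -17 (Y = -5 + 3*(-4) = -5 - 12 = -17)
-9*(-3 - 2*3*5) + Y = -9*(-3 - 2*3*5) - 17 = -9*(-3 - 6*5) - 17 = -9*(-3 - 1*30) - 17 = -9*(-3 - 30) - 17 = -9*(-33) - 17 = 297 - 17 = 280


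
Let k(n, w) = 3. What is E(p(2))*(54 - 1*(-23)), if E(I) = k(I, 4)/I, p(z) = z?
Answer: 231/2 ≈ 115.50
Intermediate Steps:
E(I) = 3/I
E(p(2))*(54 - 1*(-23)) = (3/2)*(54 - 1*(-23)) = (3*(½))*(54 + 23) = (3/2)*77 = 231/2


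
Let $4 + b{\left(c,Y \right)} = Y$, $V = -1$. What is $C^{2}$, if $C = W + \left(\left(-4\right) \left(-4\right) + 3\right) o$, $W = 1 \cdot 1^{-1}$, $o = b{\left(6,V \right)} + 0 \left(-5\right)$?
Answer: $8836$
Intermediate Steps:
$b{\left(c,Y \right)} = -4 + Y$
$o = -5$ ($o = \left(-4 - 1\right) + 0 \left(-5\right) = -5 + 0 = -5$)
$W = 1$ ($W = 1 \cdot 1 = 1$)
$C = -94$ ($C = 1 + \left(\left(-4\right) \left(-4\right) + 3\right) \left(-5\right) = 1 + \left(16 + 3\right) \left(-5\right) = 1 + 19 \left(-5\right) = 1 - 95 = -94$)
$C^{2} = \left(-94\right)^{2} = 8836$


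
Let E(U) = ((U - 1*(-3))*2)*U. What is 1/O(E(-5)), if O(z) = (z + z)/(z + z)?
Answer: 1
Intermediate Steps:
E(U) = U*(6 + 2*U) (E(U) = ((U + 3)*2)*U = ((3 + U)*2)*U = (6 + 2*U)*U = U*(6 + 2*U))
O(z) = 1 (O(z) = (2*z)/((2*z)) = (2*z)*(1/(2*z)) = 1)
1/O(E(-5)) = 1/1 = 1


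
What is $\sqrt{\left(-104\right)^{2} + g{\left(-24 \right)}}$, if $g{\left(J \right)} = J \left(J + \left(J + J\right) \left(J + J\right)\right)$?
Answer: $56 i \sqrt{14} \approx 209.53 i$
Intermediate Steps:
$g{\left(J \right)} = J \left(J + 4 J^{2}\right)$ ($g{\left(J \right)} = J \left(J + 2 J 2 J\right) = J \left(J + 4 J^{2}\right)$)
$\sqrt{\left(-104\right)^{2} + g{\left(-24 \right)}} = \sqrt{\left(-104\right)^{2} + \left(-24\right)^{2} \left(1 + 4 \left(-24\right)\right)} = \sqrt{10816 + 576 \left(1 - 96\right)} = \sqrt{10816 + 576 \left(-95\right)} = \sqrt{10816 - 54720} = \sqrt{-43904} = 56 i \sqrt{14}$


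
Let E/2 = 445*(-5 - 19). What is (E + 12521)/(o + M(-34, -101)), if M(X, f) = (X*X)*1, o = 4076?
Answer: -8839/5232 ≈ -1.6894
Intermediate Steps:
E = -21360 (E = 2*(445*(-5 - 19)) = 2*(445*(-24)) = 2*(-10680) = -21360)
M(X, f) = X² (M(X, f) = X²*1 = X²)
(E + 12521)/(o + M(-34, -101)) = (-21360 + 12521)/(4076 + (-34)²) = -8839/(4076 + 1156) = -8839/5232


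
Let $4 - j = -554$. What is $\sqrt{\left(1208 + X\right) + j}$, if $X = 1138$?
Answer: $22 \sqrt{6} \approx 53.889$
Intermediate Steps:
$j = 558$ ($j = 4 - -554 = 4 + 554 = 558$)
$\sqrt{\left(1208 + X\right) + j} = \sqrt{\left(1208 + 1138\right) + 558} = \sqrt{2346 + 558} = \sqrt{2904} = 22 \sqrt{6}$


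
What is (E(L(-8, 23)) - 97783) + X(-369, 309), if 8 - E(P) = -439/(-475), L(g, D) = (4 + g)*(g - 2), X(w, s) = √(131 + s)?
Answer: -46443564/475 + 2*√110 ≈ -97755.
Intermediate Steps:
L(g, D) = (-2 + g)*(4 + g) (L(g, D) = (4 + g)*(-2 + g) = (-2 + g)*(4 + g))
E(P) = 3361/475 (E(P) = 8 - (-439)/(-475) = 8 - (-439)*(-1)/475 = 8 - 1*439/475 = 8 - 439/475 = 3361/475)
(E(L(-8, 23)) - 97783) + X(-369, 309) = (3361/475 - 97783) + √(131 + 309) = -46443564/475 + √440 = -46443564/475 + 2*√110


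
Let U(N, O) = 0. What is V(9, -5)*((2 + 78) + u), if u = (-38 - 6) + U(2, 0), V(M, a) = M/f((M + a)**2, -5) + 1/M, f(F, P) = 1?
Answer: 328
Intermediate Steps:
V(M, a) = M + 1/M (V(M, a) = M/1 + 1/M = M*1 + 1/M = M + 1/M)
u = -44 (u = (-38 - 6) + 0 = -44 + 0 = -44)
V(9, -5)*((2 + 78) + u) = (9 + 1/9)*((2 + 78) - 44) = (9 + 1/9)*(80 - 44) = (82/9)*36 = 328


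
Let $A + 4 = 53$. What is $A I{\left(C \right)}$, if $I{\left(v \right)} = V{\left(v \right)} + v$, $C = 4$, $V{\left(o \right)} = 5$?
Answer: $441$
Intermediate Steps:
$A = 49$ ($A = -4 + 53 = 49$)
$I{\left(v \right)} = 5 + v$
$A I{\left(C \right)} = 49 \left(5 + 4\right) = 49 \cdot 9 = 441$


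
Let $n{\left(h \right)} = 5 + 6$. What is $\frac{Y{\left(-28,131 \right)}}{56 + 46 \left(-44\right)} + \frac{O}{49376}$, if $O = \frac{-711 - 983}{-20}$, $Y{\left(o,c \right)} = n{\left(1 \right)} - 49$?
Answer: $\frac{1276861}{60732480} \approx 0.021024$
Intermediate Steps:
$n{\left(h \right)} = 11$
$Y{\left(o,c \right)} = -38$ ($Y{\left(o,c \right)} = 11 - 49 = -38$)
$O = \frac{847}{10}$ ($O = \left(- \frac{1}{20}\right) \left(-1694\right) = \frac{847}{10} \approx 84.7$)
$\frac{Y{\left(-28,131 \right)}}{56 + 46 \left(-44\right)} + \frac{O}{49376} = - \frac{38}{56 + 46 \left(-44\right)} + \frac{847}{10 \cdot 49376} = - \frac{38}{56 - 2024} + \frac{847}{10} \cdot \frac{1}{49376} = - \frac{38}{-1968} + \frac{847}{493760} = \left(-38\right) \left(- \frac{1}{1968}\right) + \frac{847}{493760} = \frac{19}{984} + \frac{847}{493760} = \frac{1276861}{60732480}$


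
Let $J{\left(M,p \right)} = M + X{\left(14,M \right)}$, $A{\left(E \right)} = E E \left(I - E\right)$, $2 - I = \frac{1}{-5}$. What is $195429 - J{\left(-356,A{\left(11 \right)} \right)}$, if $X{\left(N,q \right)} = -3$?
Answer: $195788$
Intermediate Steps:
$I = \frac{11}{5}$ ($I = 2 - \frac{1}{-5} = 2 - - \frac{1}{5} = 2 + \frac{1}{5} = \frac{11}{5} \approx 2.2$)
$A{\left(E \right)} = E^{2} \left(\frac{11}{5} - E\right)$ ($A{\left(E \right)} = E E \left(\frac{11}{5} - E\right) = E^{2} \left(\frac{11}{5} - E\right)$)
$J{\left(M,p \right)} = -3 + M$ ($J{\left(M,p \right)} = M - 3 = -3 + M$)
$195429 - J{\left(-356,A{\left(11 \right)} \right)} = 195429 - \left(-3 - 356\right) = 195429 - -359 = 195429 + 359 = 195788$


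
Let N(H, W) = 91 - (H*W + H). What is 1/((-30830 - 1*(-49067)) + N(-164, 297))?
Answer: 1/67200 ≈ 1.4881e-5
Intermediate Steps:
N(H, W) = 91 - H - H*W (N(H, W) = 91 - (H + H*W) = 91 + (-H - H*W) = 91 - H - H*W)
1/((-30830 - 1*(-49067)) + N(-164, 297)) = 1/((-30830 - 1*(-49067)) + (91 - 1*(-164) - 1*(-164)*297)) = 1/((-30830 + 49067) + (91 + 164 + 48708)) = 1/(18237 + 48963) = 1/67200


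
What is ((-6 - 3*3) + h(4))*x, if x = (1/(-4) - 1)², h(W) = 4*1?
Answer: -275/16 ≈ -17.188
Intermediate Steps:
h(W) = 4
x = 25/16 (x = (-¼ - 1)² = (-5/4)² = 25/16 ≈ 1.5625)
((-6 - 3*3) + h(4))*x = ((-6 - 3*3) + 4)*(25/16) = ((-6 - 9) + 4)*(25/16) = (-15 + 4)*(25/16) = -11*25/16 = -275/16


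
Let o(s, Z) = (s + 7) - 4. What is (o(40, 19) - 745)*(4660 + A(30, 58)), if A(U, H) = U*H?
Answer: -4492800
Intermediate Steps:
o(s, Z) = 3 + s (o(s, Z) = (7 + s) - 4 = 3 + s)
A(U, H) = H*U
(o(40, 19) - 745)*(4660 + A(30, 58)) = ((3 + 40) - 745)*(4660 + 58*30) = (43 - 745)*(4660 + 1740) = -702*6400 = -4492800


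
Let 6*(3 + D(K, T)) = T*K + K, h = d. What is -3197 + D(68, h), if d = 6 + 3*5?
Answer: -8852/3 ≈ -2950.7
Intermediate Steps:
d = 21 (d = 6 + 15 = 21)
h = 21
D(K, T) = -3 + K/6 + K*T/6 (D(K, T) = -3 + (T*K + K)/6 = -3 + (K*T + K)/6 = -3 + (K + K*T)/6 = -3 + (K/6 + K*T/6) = -3 + K/6 + K*T/6)
-3197 + D(68, h) = -3197 + (-3 + (⅙)*68 + (⅙)*68*21) = -3197 + (-3 + 34/3 + 238) = -3197 + 739/3 = -8852/3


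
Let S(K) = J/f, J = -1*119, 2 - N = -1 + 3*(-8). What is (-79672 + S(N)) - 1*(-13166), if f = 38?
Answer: -2527347/38 ≈ -66509.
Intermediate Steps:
N = 27 (N = 2 - (-1 + 3*(-8)) = 2 - (-1 - 24) = 2 - 1*(-25) = 2 + 25 = 27)
J = -119
S(K) = -119/38
(-79672 + S(N)) - 1*(-13166) = (-79672 - 119/38) - 1*(-13166) = -3027655/38 + 13166 = -2527347/38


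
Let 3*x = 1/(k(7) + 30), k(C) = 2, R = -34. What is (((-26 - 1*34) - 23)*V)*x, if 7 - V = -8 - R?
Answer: 1577/96 ≈ 16.427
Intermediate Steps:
x = 1/96 (x = 1/(3*(2 + 30)) = (⅓)/32 = (⅓)*(1/32) = 1/96 ≈ 0.010417)
V = -19 (V = 7 - (-8 - 1*(-34)) = 7 - (-8 + 34) = 7 - 1*26 = 7 - 26 = -19)
(((-26 - 1*34) - 23)*V)*x = (((-26 - 1*34) - 23)*(-19))*(1/96) = (((-26 - 34) - 23)*(-19))*(1/96) = ((-60 - 23)*(-19))*(1/96) = -83*(-19)*(1/96) = 1577*(1/96) = 1577/96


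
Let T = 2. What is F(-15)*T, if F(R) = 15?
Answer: 30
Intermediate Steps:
F(-15)*T = 15*2 = 30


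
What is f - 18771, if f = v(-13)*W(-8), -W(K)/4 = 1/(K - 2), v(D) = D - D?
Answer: -18771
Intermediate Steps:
v(D) = 0
W(K) = -4/(-2 + K) (W(K) = -4/(K - 2) = -4/(-2 + K))
f = 0 (f = 0*(-4/(-2 - 8)) = 0*(-4/(-10)) = 0*(-4*(-⅒)) = 0*(⅖) = 0)
f - 18771 = 0 - 18771 = -18771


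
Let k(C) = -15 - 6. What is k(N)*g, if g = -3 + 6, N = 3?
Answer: -63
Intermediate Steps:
k(C) = -21
g = 3
k(N)*g = -21*3 = -63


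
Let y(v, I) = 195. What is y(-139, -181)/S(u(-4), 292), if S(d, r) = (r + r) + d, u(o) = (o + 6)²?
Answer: 65/196 ≈ 0.33163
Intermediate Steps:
u(o) = (6 + o)²
S(d, r) = d + 2*r (S(d, r) = 2*r + d = d + 2*r)
y(-139, -181)/S(u(-4), 292) = 195/((6 - 4)² + 2*292) = 195/(2² + 584) = 195/(4 + 584) = 195/588 = 195*(1/588) = 65/196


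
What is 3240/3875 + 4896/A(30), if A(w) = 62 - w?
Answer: 119223/775 ≈ 153.84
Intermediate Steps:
3240/3875 + 4896/A(30) = 3240/3875 + 4896/(62 - 1*30) = 3240*(1/3875) + 4896/(62 - 30) = 648/775 + 4896/32 = 648/775 + 4896*(1/32) = 648/775 + 153 = 119223/775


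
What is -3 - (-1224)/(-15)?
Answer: -423/5 ≈ -84.600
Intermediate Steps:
-3 - (-1224)/(-15) = -3 - (-1224)*(-1)/15 = -3 - 34*12/5 = -3 - 408/5 = -423/5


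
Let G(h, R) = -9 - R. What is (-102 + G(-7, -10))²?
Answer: 10201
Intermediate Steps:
(-102 + G(-7, -10))² = (-102 + (-9 - 1*(-10)))² = (-102 + (-9 + 10))² = (-102 + 1)² = (-101)² = 10201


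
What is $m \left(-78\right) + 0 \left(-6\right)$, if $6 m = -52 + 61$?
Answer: $-117$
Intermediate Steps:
$m = \frac{3}{2}$ ($m = \frac{-52 + 61}{6} = \frac{1}{6} \cdot 9 = \frac{3}{2} \approx 1.5$)
$m \left(-78\right) + 0 \left(-6\right) = \frac{3}{2} \left(-78\right) + 0 \left(-6\right) = -117 + 0 = -117$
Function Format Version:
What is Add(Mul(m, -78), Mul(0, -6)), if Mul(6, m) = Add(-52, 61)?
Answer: -117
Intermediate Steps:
m = Rational(3, 2) (m = Mul(Rational(1, 6), Add(-52, 61)) = Mul(Rational(1, 6), 9) = Rational(3, 2) ≈ 1.5000)
Add(Mul(m, -78), Mul(0, -6)) = Add(Mul(Rational(3, 2), -78), Mul(0, -6)) = Add(-117, 0) = -117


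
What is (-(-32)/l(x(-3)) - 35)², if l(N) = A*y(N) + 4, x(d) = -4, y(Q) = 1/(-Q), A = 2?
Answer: 63001/81 ≈ 777.79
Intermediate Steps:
y(Q) = -1/Q
l(N) = 4 - 2/N (l(N) = 2*(-1/N) + 4 = -2/N + 4 = 4 - 2/N)
(-(-32)/l(x(-3)) - 35)² = (-(-32)/(4 - 2/(-4)) - 35)² = (-(-32)/(4 - 2*(-¼)) - 35)² = (-(-32)/(4 + ½) - 35)² = (-(-32)/9/2 - 35)² = (-(-32)*2/9 - 35)² = (-8*(-8/9) - 35)² = (64/9 - 35)² = (-251/9)² = 63001/81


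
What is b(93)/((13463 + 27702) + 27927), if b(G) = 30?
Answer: 15/34546 ≈ 0.00043420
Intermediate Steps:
b(93)/((13463 + 27702) + 27927) = 30/((13463 + 27702) + 27927) = 30/(41165 + 27927) = 30/69092 = 30*(1/69092) = 15/34546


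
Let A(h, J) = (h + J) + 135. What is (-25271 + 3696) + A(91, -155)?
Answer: -21504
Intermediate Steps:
A(h, J) = 135 + J + h (A(h, J) = (J + h) + 135 = 135 + J + h)
(-25271 + 3696) + A(91, -155) = (-25271 + 3696) + (135 - 155 + 91) = -21575 + 71 = -21504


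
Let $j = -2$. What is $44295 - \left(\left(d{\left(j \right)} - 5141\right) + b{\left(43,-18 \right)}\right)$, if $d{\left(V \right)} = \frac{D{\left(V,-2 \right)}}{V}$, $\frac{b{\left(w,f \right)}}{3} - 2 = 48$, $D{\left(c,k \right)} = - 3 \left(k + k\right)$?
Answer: $49292$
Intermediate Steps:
$D{\left(c,k \right)} = - 6 k$ ($D{\left(c,k \right)} = - 3 \cdot 2 k = - 6 k$)
$b{\left(w,f \right)} = 150$ ($b{\left(w,f \right)} = 6 + 3 \cdot 48 = 6 + 144 = 150$)
$d{\left(V \right)} = \frac{12}{V}$ ($d{\left(V \right)} = \frac{\left(-6\right) \left(-2\right)}{V} = \frac{12}{V}$)
$44295 - \left(\left(d{\left(j \right)} - 5141\right) + b{\left(43,-18 \right)}\right) = 44295 - \left(\left(\frac{12}{-2} - 5141\right) + 150\right) = 44295 - \left(\left(12 \left(- \frac{1}{2}\right) - 5141\right) + 150\right) = 44295 - \left(\left(-6 - 5141\right) + 150\right) = 44295 - \left(-5147 + 150\right) = 44295 - -4997 = 44295 + 4997 = 49292$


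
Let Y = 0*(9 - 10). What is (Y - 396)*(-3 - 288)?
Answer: 115236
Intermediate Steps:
Y = 0 (Y = 0*(-1) = 0)
(Y - 396)*(-3 - 288) = (0 - 396)*(-3 - 288) = -396*(-291) = 115236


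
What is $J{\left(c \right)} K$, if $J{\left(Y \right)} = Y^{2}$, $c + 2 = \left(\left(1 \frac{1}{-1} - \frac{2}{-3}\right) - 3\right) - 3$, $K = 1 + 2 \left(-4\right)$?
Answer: $- \frac{4375}{9} \approx -486.11$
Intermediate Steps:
$K = -7$ ($K = 1 - 8 = -7$)
$c = - \frac{25}{3}$ ($c = -2 + \left(\left(\left(1 \frac{1}{-1} - \frac{2}{-3}\right) - 3\right) - 3\right) = -2 + \left(\left(\left(1 \left(-1\right) - - \frac{2}{3}\right) - 3\right) - 3\right) = -2 + \left(\left(\left(-1 + \frac{2}{3}\right) - 3\right) - 3\right) = -2 - \frac{19}{3} = - \frac{25}{3} \approx -8.3333$)
$J{\left(c \right)} K = \left(- \frac{25}{3}\right)^{2} \left(-7\right) = \frac{625}{9} \left(-7\right) = - \frac{4375}{9}$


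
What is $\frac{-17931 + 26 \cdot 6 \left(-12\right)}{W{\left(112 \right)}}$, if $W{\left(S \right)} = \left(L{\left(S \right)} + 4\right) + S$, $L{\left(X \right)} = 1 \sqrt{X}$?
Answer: $- \frac{191429}{1112} + \frac{6601 \sqrt{7}}{1112} \approx -156.44$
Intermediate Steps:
$L{\left(X \right)} = \sqrt{X}$
$W{\left(S \right)} = 4 + S + \sqrt{S}$ ($W{\left(S \right)} = \left(\sqrt{S} + 4\right) + S = \left(4 + \sqrt{S}\right) + S = 4 + S + \sqrt{S}$)
$\frac{-17931 + 26 \cdot 6 \left(-12\right)}{W{\left(112 \right)}} = \frac{-17931 + 26 \cdot 6 \left(-12\right)}{4 + 112 + \sqrt{112}} = \frac{-17931 + 156 \left(-12\right)}{4 + 112 + 4 \sqrt{7}} = \frac{-17931 - 1872}{116 + 4 \sqrt{7}} = - \frac{19803}{116 + 4 \sqrt{7}}$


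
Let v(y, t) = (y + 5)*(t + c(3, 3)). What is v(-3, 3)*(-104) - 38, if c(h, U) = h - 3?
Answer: -662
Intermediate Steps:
c(h, U) = -3 + h
v(y, t) = t*(5 + y) (v(y, t) = (y + 5)*(t + (-3 + 3)) = (5 + y)*(t + 0) = (5 + y)*t = t*(5 + y))
v(-3, 3)*(-104) - 38 = (3*(5 - 3))*(-104) - 38 = (3*2)*(-104) - 38 = 6*(-104) - 38 = -624 - 38 = -662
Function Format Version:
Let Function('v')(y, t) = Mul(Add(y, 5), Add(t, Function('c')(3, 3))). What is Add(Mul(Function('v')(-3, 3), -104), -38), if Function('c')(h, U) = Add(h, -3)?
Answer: -662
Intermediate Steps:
Function('c')(h, U) = Add(-3, h)
Function('v')(y, t) = Mul(t, Add(5, y)) (Function('v')(y, t) = Mul(Add(y, 5), Add(t, Add(-3, 3))) = Mul(Add(5, y), Add(t, 0)) = Mul(Add(5, y), t) = Mul(t, Add(5, y)))
Add(Mul(Function('v')(-3, 3), -104), -38) = Add(Mul(Mul(3, Add(5, -3)), -104), -38) = Add(Mul(Mul(3, 2), -104), -38) = Add(Mul(6, -104), -38) = Add(-624, -38) = -662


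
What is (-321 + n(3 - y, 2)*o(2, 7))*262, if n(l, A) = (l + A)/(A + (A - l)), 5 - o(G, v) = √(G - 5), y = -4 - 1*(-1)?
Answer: -89342 + 1048*I*√3 ≈ -89342.0 + 1815.2*I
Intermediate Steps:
y = -3 (y = -4 + 1 = -3)
o(G, v) = 5 - √(-5 + G) (o(G, v) = 5 - √(G - 5) = 5 - √(-5 + G))
n(l, A) = (A + l)/(-l + 2*A)
(-321 + n(3 - y, 2)*o(2, 7))*262 = (-321 + ((2 + (3 - 1*(-3)))/(-(3 - 1*(-3)) + 2*2))*(5 - √(-5 + 2)))*262 = (-321 + ((2 + (3 + 3))/(-(3 + 3) + 4))*(5 - √(-3)))*262 = (-321 + ((2 + 6)/(-1*6 + 4))*(5 - I*√3))*262 = (-321 + (8/(-6 + 4))*(5 - I*√3))*262 = (-321 + (8/(-2))*(5 - I*√3))*262 = (-321 + (-½*8)*(5 - I*√3))*262 = (-321 - 4*(5 - I*√3))*262 = (-321 + (-20 + 4*I*√3))*262 = (-341 + 4*I*√3)*262 = -89342 + 1048*I*√3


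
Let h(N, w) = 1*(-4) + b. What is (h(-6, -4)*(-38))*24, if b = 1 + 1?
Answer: 1824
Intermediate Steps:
b = 2
h(N, w) = -2 (h(N, w) = 1*(-4) + 2 = -4 + 2 = -2)
(h(-6, -4)*(-38))*24 = -2*(-38)*24 = 76*24 = 1824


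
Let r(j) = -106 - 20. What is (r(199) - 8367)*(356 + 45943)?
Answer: -393217407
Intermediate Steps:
r(j) = -126
(r(199) - 8367)*(356 + 45943) = (-126 - 8367)*(356 + 45943) = -8493*46299 = -393217407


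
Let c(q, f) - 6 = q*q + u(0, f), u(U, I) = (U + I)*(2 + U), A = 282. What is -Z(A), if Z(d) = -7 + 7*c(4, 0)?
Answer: -147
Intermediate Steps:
u(U, I) = (2 + U)*(I + U) (u(U, I) = (I + U)*(2 + U) = (2 + U)*(I + U))
c(q, f) = 6 + q² + 2*f (c(q, f) = 6 + (q*q + (0² + 2*f + 2*0 + f*0)) = 6 + (q² + (0 + 2*f + 0 + 0)) = 6 + (q² + 2*f) = 6 + q² + 2*f)
Z(d) = 147 (Z(d) = -7 + 7*(6 + 4² + 2*0) = -7 + 7*(6 + 16 + 0) = -7 + 7*22 = -7 + 154 = 147)
-Z(A) = -1*147 = -147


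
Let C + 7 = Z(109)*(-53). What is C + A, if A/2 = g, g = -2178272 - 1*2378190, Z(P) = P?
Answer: -9118708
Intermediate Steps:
g = -4556462 (g = -2178272 - 2378190 = -4556462)
A = -9112924 (A = 2*(-4556462) = -9112924)
C = -5784 (C = -7 + 109*(-53) = -7 - 5777 = -5784)
C + A = -5784 - 9112924 = -9118708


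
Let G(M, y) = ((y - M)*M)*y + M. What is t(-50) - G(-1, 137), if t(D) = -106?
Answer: 18801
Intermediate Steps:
G(M, y) = M + M*y*(y - M) (G(M, y) = (M*(y - M))*y + M = M*y*(y - M) + M = M + M*y*(y - M))
t(-50) - G(-1, 137) = -106 - (-1)*(1 + 137² - 1*(-1)*137) = -106 - (-1)*(1 + 18769 + 137) = -106 - (-1)*18907 = -106 - 1*(-18907) = -106 + 18907 = 18801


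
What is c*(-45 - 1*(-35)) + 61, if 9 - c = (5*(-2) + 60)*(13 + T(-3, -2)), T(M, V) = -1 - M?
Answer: 7471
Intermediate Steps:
c = -741 (c = 9 - (5*(-2) + 60)*(13 + (-1 - 1*(-3))) = 9 - (-10 + 60)*(13 + (-1 + 3)) = 9 - 50*(13 + 2) = 9 - 50*15 = 9 - 1*750 = 9 - 750 = -741)
c*(-45 - 1*(-35)) + 61 = -741*(-45 - 1*(-35)) + 61 = -741*(-45 + 35) + 61 = -741*(-10) + 61 = 7410 + 61 = 7471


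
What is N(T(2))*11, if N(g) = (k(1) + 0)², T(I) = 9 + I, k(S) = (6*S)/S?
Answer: 396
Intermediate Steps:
k(S) = 6
N(g) = 36 (N(g) = (6 + 0)² = 6² = 36)
N(T(2))*11 = 36*11 = 396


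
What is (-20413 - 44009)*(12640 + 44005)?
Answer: -3649184190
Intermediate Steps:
(-20413 - 44009)*(12640 + 44005) = -64422*56645 = -3649184190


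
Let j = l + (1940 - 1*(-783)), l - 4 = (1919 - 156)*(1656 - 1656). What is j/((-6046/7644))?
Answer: -10422594/3023 ≈ -3447.8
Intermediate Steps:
l = 4 (l = 4 + (1919 - 156)*(1656 - 1656) = 4 + 1763*0 = 4 + 0 = 4)
j = 2727 (j = 4 + (1940 - 1*(-783)) = 4 + (1940 + 783) = 4 + 2723 = 2727)
j/((-6046/7644)) = 2727/((-6046/7644)) = 2727/((-6046*1/7644)) = 2727/(-3023/3822) = 2727*(-3822/3023) = -10422594/3023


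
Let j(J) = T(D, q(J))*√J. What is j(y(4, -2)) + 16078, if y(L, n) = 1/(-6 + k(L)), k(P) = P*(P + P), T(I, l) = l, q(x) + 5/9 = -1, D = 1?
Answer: 16078 - 7*√26/117 ≈ 16078.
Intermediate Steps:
q(x) = -14/9 (q(x) = -5/9 - 1 = -14/9)
k(P) = 2*P² (k(P) = P*(2*P) = 2*P²)
y(L, n) = 1/(-6 + 2*L²)
j(J) = -14*√J/9
j(y(4, -2)) + 16078 = -14*√2/(2*√(-3 + 4²))/9 + 16078 = -14*√2/(2*√(-3 + 16))/9 + 16078 = -14*√26/26/9 + 16078 = -7*√26/117 + 16078 = 16078 - 7*√26/117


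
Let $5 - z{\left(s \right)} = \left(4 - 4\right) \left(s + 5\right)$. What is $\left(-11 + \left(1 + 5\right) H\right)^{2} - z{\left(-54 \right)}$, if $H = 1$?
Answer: $20$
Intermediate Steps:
$z{\left(s \right)} = 5$ ($z{\left(s \right)} = 5 - \left(4 - 4\right) \left(s + 5\right) = 5 - 0 \left(5 + s\right) = 5 - 0 = 5 + 0 = 5$)
$\left(-11 + \left(1 + 5\right) H\right)^{2} - z{\left(-54 \right)} = \left(-11 + \left(1 + 5\right) 1\right)^{2} - 5 = \left(-11 + 6 \cdot 1\right)^{2} - 5 = \left(-11 + 6\right)^{2} - 5 = \left(-5\right)^{2} - 5 = 25 - 5 = 20$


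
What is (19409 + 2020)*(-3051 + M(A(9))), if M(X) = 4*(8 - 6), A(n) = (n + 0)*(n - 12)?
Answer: -65208447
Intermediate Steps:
A(n) = n*(-12 + n)
M(X) = 8 (M(X) = 4*2 = 8)
(19409 + 2020)*(-3051 + M(A(9))) = (19409 + 2020)*(-3051 + 8) = 21429*(-3043) = -65208447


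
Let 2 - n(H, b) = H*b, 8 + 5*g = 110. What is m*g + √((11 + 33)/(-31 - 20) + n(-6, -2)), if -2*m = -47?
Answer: 2397/5 + I*√28254/51 ≈ 479.4 + 3.2959*I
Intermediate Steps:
g = 102/5 (g = -8/5 + (⅕)*110 = -8/5 + 22 = 102/5 ≈ 20.400)
n(H, b) = 2 - H*b
m = 47/2 (m = -½*(-47) = 47/2 ≈ 23.500)
m*g + √((11 + 33)/(-31 - 20) + n(-6, -2)) = (47/2)*(102/5) + √((11 + 33)/(-31 - 20) + (2 - 1*(-6)*(-2))) = 2397/5 + √(44/(-51) + (2 - 12)) = 2397/5 + √(44*(-1/51) - 10) = 2397/5 + √(-44/51 - 10) = 2397/5 + √(-554/51) = 2397/5 + I*√28254/51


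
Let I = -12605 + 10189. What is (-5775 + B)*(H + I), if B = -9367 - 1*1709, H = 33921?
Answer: -530890755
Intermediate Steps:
B = -11076 (B = -9367 - 1709 = -11076)
I = -2416
(-5775 + B)*(H + I) = (-5775 - 11076)*(33921 - 2416) = -16851*31505 = -530890755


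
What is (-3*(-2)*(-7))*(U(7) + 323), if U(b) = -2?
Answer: -13482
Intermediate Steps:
(-3*(-2)*(-7))*(U(7) + 323) = (-3*(-2)*(-7))*(-2 + 323) = (6*(-7))*321 = -42*321 = -13482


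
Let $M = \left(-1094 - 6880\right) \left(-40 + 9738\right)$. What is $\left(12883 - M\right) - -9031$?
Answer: $77353766$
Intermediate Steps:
$M = -77331852$ ($M = \left(-7974\right) 9698 = -77331852$)
$\left(12883 - M\right) - -9031 = \left(12883 - -77331852\right) - -9031 = \left(12883 + 77331852\right) + 9031 = 77344735 + 9031 = 77353766$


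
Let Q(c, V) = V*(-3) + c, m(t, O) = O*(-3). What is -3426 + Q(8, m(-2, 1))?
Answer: -3409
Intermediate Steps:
m(t, O) = -3*O
Q(c, V) = c - 3*V (Q(c, V) = -3*V + c = c - 3*V)
-3426 + Q(8, m(-2, 1)) = -3426 + (8 - (-9)) = -3426 + (8 - 3*(-3)) = -3426 + (8 + 9) = -3426 + 17 = -3409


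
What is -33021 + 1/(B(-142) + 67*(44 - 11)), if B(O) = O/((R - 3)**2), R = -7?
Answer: -3648127009/110479 ≈ -33021.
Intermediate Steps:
B(O) = O/100 (B(O) = O/((-7 - 3)**2) = O/((-10)**2) = O/100)
-33021 + 1/(B(-142) + 67*(44 - 11)) = -33021 + 1/((1/100)*(-142) + 67*(44 - 11)) = -33021 + 1/(-71/50 + 67*33) = -33021 + 1/(-71/50 + 2211) = -33021 + 1/(110479/50) = -33021 + 50/110479 = -3648127009/110479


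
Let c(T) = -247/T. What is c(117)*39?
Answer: -247/3 ≈ -82.333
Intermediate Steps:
c(117)*39 = -247/117*39 = -247*1/117*39 = -19/9*39 = -247/3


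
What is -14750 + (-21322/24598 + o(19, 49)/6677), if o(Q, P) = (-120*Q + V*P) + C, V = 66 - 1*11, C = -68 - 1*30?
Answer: -173049074852/11731489 ≈ -14751.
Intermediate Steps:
C = -98 (C = -68 - 30 = -98)
V = 55 (V = 66 - 11 = 55)
o(Q, P) = -98 - 120*Q + 55*P (o(Q, P) = (-120*Q + 55*P) - 98 = -98 - 120*Q + 55*P)
-14750 + (-21322/24598 + o(19, 49)/6677) = -14750 + (-21322/24598 + (-98 - 120*19 + 55*49)/6677) = -14750 + (-21322*1/24598 + (-98 - 2280 + 2695)*(1/6677)) = -14750 + (-1523/1757 + 317*(1/6677)) = -14750 + (-1523/1757 + 317/6677) = -14750 - 9612102/11731489 = -173049074852/11731489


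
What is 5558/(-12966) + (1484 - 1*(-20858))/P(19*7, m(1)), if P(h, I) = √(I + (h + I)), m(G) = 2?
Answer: -2779/6483 + 22342*√137/137 ≈ 1908.4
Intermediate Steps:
P(h, I) = √(h + 2*I) (P(h, I) = √(I + (I + h)) = √(h + 2*I))
5558/(-12966) + (1484 - 1*(-20858))/P(19*7, m(1)) = 5558/(-12966) + (1484 - 1*(-20858))/(√(19*7 + 2*2)) = 5558*(-1/12966) + (1484 + 20858)/(√(133 + 4)) = -2779/6483 + 22342/(√137) = -2779/6483 + 22342*(√137/137) = -2779/6483 + 22342*√137/137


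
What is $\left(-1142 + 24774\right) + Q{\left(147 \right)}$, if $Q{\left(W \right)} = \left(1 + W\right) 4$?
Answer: $24224$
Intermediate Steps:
$Q{\left(W \right)} = 4 + 4 W$
$\left(-1142 + 24774\right) + Q{\left(147 \right)} = \left(-1142 + 24774\right) + \left(4 + 4 \cdot 147\right) = 23632 + \left(4 + 588\right) = 23632 + 592 = 24224$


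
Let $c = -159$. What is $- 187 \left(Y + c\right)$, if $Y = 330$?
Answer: $-31977$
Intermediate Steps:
$- 187 \left(Y + c\right) = - 187 \left(330 - 159\right) = \left(-187\right) 171 = -31977$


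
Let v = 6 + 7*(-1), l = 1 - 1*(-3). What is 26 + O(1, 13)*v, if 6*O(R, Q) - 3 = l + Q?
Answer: 68/3 ≈ 22.667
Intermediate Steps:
l = 4 (l = 1 + 3 = 4)
v = -1 (v = 6 - 7 = -1)
O(R, Q) = 7/6 + Q/6 (O(R, Q) = ½ + (4 + Q)/6 = ½ + (⅔ + Q/6) = 7/6 + Q/6)
26 + O(1, 13)*v = 26 + (7/6 + (⅙)*13)*(-1) = 26 + (7/6 + 13/6)*(-1) = 26 + (10/3)*(-1) = 26 - 10/3 = 68/3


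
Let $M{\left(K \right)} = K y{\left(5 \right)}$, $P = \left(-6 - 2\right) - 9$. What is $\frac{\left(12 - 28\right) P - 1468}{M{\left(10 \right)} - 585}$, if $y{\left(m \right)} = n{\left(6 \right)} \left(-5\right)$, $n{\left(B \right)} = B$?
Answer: $\frac{1196}{885} \approx 1.3514$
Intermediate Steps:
$P = -17$ ($P = -8 - 9 = -17$)
$y{\left(m \right)} = -30$ ($y{\left(m \right)} = 6 \left(-5\right) = -30$)
$M{\left(K \right)} = - 30 K$ ($M{\left(K \right)} = K \left(-30\right) = - 30 K$)
$\frac{\left(12 - 28\right) P - 1468}{M{\left(10 \right)} - 585} = \frac{\left(12 - 28\right) \left(-17\right) - 1468}{\left(-30\right) 10 - 585} = \frac{\left(-16\right) \left(-17\right) - 1468}{-300 - 585} = \frac{272 - 1468}{-885} = \left(-1196\right) \left(- \frac{1}{885}\right) = \frac{1196}{885}$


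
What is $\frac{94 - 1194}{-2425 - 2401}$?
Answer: $\frac{550}{2413} \approx 0.22793$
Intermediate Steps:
$\frac{94 - 1194}{-2425 - 2401} = - \frac{1100}{-4826} = \left(-1100\right) \left(- \frac{1}{4826}\right) = \frac{550}{2413}$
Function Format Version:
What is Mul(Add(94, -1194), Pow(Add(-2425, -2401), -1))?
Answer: Rational(550, 2413) ≈ 0.22793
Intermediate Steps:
Mul(Add(94, -1194), Pow(Add(-2425, -2401), -1)) = Mul(-1100, Pow(-4826, -1)) = Mul(-1100, Rational(-1, 4826)) = Rational(550, 2413)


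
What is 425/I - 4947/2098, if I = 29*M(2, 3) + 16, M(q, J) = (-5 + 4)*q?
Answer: -274856/22029 ≈ -12.477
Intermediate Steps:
M(q, J) = -q
I = -42 (I = 29*(-1*2) + 16 = 29*(-2) + 16 = -58 + 16 = -42)
425/I - 4947/2098 = 425/(-42) - 4947/2098 = 425*(-1/42) - 4947*1/2098 = -425/42 - 4947/2098 = -274856/22029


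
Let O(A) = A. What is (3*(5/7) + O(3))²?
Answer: 1296/49 ≈ 26.449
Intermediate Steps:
(3*(5/7) + O(3))² = (3*(5/7) + 3)² = (15/7 + 3)² = (36/7)² = 1296/49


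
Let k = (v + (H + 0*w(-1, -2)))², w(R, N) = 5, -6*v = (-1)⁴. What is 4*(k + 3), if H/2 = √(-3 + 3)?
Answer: 109/9 ≈ 12.111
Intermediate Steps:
v = -⅙ (v = -⅙*(-1)⁴ = -⅙*1 = -⅙ ≈ -0.16667)
H = 0 (H = 2*√(-3 + 3) = 2*√0 = 2*0 = 0)
k = 1/36 (k = (-⅙ + (0 + 0*5))² = (-⅙ + (0 + 0))² = (-⅙ + 0)² = (-⅙)² = 1/36 ≈ 0.027778)
4*(k + 3) = 4*(1/36 + 3) = 4*(109/36) = 109/9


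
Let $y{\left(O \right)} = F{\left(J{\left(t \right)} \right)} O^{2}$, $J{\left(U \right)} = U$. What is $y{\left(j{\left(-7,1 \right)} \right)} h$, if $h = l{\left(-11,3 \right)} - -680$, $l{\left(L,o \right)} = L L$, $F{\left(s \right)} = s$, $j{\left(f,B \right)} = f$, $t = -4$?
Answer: $-156996$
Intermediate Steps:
$l{\left(L,o \right)} = L^{2}$
$y{\left(O \right)} = - 4 O^{2}$
$h = 801$ ($h = \left(-11\right)^{2} - -680 = 121 + 680 = 801$)
$y{\left(j{\left(-7,1 \right)} \right)} h = - 4 \left(-7\right)^{2} \cdot 801 = \left(-4\right) 49 \cdot 801 = \left(-196\right) 801 = -156996$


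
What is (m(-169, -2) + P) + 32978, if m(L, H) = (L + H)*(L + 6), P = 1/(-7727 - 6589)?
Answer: 871142915/14316 ≈ 60851.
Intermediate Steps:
P = -1/14316 (P = 1/(-14316) = -1/14316 ≈ -6.9852e-5)
m(L, H) = (6 + L)*(H + L) (m(L, H) = (H + L)*(6 + L) = (6 + L)*(H + L))
(m(-169, -2) + P) + 32978 = (((-169)² + 6*(-2) + 6*(-169) - 2*(-169)) - 1/14316) + 32978 = ((28561 - 12 - 1014 + 338) - 1/14316) + 32978 = (27873 - 1/14316) + 32978 = 399029867/14316 + 32978 = 871142915/14316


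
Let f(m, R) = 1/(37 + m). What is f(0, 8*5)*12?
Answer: 12/37 ≈ 0.32432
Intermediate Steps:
f(0, 8*5)*12 = 12/(37 + 0) = 12/37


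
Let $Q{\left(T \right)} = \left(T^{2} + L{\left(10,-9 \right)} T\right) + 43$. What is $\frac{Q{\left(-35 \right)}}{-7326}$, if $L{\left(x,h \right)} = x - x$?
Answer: $- \frac{634}{3663} \approx -0.17308$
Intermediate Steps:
$L{\left(x,h \right)} = 0$
$Q{\left(T \right)} = 43 + T^{2}$ ($Q{\left(T \right)} = \left(T^{2} + 0 T\right) + 43 = \left(T^{2} + 0\right) + 43 = T^{2} + 43 = 43 + T^{2}$)
$\frac{Q{\left(-35 \right)}}{-7326} = \frac{43 + \left(-35\right)^{2}}{-7326} = \left(43 + 1225\right) \left(- \frac{1}{7326}\right) = 1268 \left(- \frac{1}{7326}\right) = - \frac{634}{3663}$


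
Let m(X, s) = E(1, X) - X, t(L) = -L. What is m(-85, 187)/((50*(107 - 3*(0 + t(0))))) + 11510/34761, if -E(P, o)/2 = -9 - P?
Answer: 13045681/37194270 ≈ 0.35074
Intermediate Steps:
E(P, o) = 18 + 2*P (E(P, o) = -2*(-9 - P) = 18 + 2*P)
m(X, s) = 20 - X (m(X, s) = (18 + 2*1) - X = (18 + 2) - X = 20 - X)
m(-85, 187)/((50*(107 - 3*(0 + t(0))))) + 11510/34761 = (20 - 1*(-85))/((50*(107 - 3*(0 - 1*0)))) + 11510/34761 = (20 + 85)/((50*(107 - 3*(0 + 0)))) + 11510*(1/34761) = 105/((50*(107 - 3*0))) + 11510/34761 = 105/((50*(107 + 0))) + 11510/34761 = 105/((50*107)) + 11510/34761 = 105/5350 + 11510/34761 = 105*(1/5350) + 11510/34761 = 21/1070 + 11510/34761 = 13045681/37194270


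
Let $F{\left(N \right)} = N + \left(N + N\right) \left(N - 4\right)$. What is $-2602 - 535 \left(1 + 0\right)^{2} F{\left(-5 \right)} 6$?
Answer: $-275452$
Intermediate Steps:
$F{\left(N \right)} = N + 2 N \left(-4 + N\right)$
$-2602 - 535 \left(1 + 0\right)^{2} F{\left(-5 \right)} 6 = -2602 - 535 \left(1 + 0\right)^{2} \left(- 5 \left(-7 + 2 \left(-5\right)\right)\right) 6 = -2602 - 535 \cdot 1^{2} \left(- 5 \left(-7 - 10\right)\right) 6 = -2602 - 535 \cdot 1 \left(\left(-5\right) \left(-17\right)\right) 6 = -2602 - 535 \cdot 1 \cdot 85 \cdot 6 = -2602 - 535 \cdot 85 \cdot 6 = -2602 - 535 \cdot 510 = -2602 - 272850 = -275452$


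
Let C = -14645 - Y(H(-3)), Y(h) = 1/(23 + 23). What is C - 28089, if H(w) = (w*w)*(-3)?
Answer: -1965765/46 ≈ -42734.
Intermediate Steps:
H(w) = -3*w**2 (H(w) = w**2*(-3) = -3*w**2)
Y(h) = 1/46
C = -673671/46 (C = -14645 - 1*1/46 = -14645 - 1/46 = -673671/46 ≈ -14645.)
C - 28089 = -673671/46 - 28089 = -1965765/46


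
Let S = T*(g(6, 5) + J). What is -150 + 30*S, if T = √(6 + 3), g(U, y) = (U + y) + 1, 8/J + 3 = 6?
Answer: 1170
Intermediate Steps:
J = 8/3 (J = 8/(-3 + 6) = 8/3 ≈ 2.6667)
g(U, y) = 1 + U + y
T = 3 (T = √9 = 3)
S = 44 (S = 3*((1 + 6 + 5) + 8/3) = 3*(12 + 8/3) = 3*(44/3) = 44)
-150 + 30*S = -150 + 30*44 = -150 + 1320 = 1170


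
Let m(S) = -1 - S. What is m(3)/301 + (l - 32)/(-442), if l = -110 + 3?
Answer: 40071/133042 ≈ 0.30119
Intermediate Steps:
l = -107
m(3)/301 + (l - 32)/(-442) = (-1 - 1*3)/301 + (-107 - 32)/(-442) = (-1 - 3)*(1/301) - 139*(-1/442) = -4*1/301 + 139/442 = -4/301 + 139/442 = 40071/133042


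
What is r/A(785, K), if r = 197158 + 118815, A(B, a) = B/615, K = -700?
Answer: 38864679/157 ≈ 2.4755e+5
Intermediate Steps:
A(B, a) = B/615 (A(B, a) = B*(1/615) = B/615)
r = 315973
r/A(785, K) = 315973/(((1/615)*785)) = 315973/(157/123) = 315973*(123/157) = 38864679/157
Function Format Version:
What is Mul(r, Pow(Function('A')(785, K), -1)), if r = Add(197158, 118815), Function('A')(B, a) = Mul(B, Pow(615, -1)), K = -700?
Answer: Rational(38864679, 157) ≈ 2.4755e+5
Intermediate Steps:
Function('A')(B, a) = Mul(Rational(1, 615), B) (Function('A')(B, a) = Mul(B, Rational(1, 615)) = Mul(Rational(1, 615), B))
r = 315973
Mul(r, Pow(Function('A')(785, K), -1)) = Mul(315973, Pow(Mul(Rational(1, 615), 785), -1)) = Mul(315973, Pow(Rational(157, 123), -1)) = Mul(315973, Rational(123, 157)) = Rational(38864679, 157)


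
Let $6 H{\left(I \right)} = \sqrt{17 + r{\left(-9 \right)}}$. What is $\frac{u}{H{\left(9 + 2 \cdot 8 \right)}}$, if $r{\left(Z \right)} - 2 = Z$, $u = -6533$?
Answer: $- \frac{19599 \sqrt{10}}{5} \approx -12396.0$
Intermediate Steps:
$r{\left(Z \right)} = 2 + Z$
$H{\left(I \right)} = \frac{\sqrt{10}}{6}$ ($H{\left(I \right)} = \frac{\sqrt{17 + \left(2 - 9\right)}}{6} = \frac{\sqrt{17 - 7}}{6} = \frac{\sqrt{10}}{6}$)
$\frac{u}{H{\left(9 + 2 \cdot 8 \right)}} = - \frac{6533}{\frac{1}{6} \sqrt{10}} = - 6533 \frac{3 \sqrt{10}}{5} = - \frac{19599 \sqrt{10}}{5}$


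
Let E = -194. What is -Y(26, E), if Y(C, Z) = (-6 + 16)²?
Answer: -100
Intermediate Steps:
Y(C, Z) = 100 (Y(C, Z) = 10² = 100)
-Y(26, E) = -1*100 = -100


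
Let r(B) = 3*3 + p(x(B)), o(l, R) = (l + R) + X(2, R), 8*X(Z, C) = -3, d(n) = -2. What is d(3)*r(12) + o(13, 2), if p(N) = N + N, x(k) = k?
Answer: -411/8 ≈ -51.375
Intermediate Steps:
p(N) = 2*N
X(Z, C) = -3/8 (X(Z, C) = (⅛)*(-3) = -3/8)
o(l, R) = -3/8 + R + l (o(l, R) = (l + R) - 3/8 = (R + l) - 3/8 = -3/8 + R + l)
r(B) = 9 + 2*B (r(B) = 3*3 + 2*B = 9 + 2*B)
d(3)*r(12) + o(13, 2) = -2*(9 + 2*12) + (-3/8 + 2 + 13) = -2*(9 + 24) + 117/8 = -2*33 + 117/8 = -66 + 117/8 = -411/8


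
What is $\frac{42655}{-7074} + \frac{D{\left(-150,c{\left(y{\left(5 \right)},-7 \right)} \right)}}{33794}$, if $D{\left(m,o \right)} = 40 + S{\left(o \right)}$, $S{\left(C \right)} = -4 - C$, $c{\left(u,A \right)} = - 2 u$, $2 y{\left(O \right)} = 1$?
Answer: $- \frac{360305333}{59764689} \approx -6.0287$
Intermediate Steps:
$y{\left(O \right)} = \frac{1}{2}$ ($y{\left(O \right)} = \frac{1}{2} \cdot 1 = \frac{1}{2}$)
$D{\left(m,o \right)} = 36 - o$ ($D{\left(m,o \right)} = 40 - \left(4 + o\right) = 36 - o$)
$\frac{42655}{-7074} + \frac{D{\left(-150,c{\left(y{\left(5 \right)},-7 \right)} \right)}}{33794} = \frac{42655}{-7074} + \frac{36 - \left(-2\right) \frac{1}{2}}{33794} = 42655 \left(- \frac{1}{7074}\right) + \left(36 - -1\right) \frac{1}{33794} = - \frac{42655}{7074} + \left(36 + 1\right) \frac{1}{33794} = - \frac{42655}{7074} + 37 \cdot \frac{1}{33794} = - \frac{42655}{7074} + \frac{37}{33794} = - \frac{360305333}{59764689}$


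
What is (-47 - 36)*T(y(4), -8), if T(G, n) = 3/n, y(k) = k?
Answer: 249/8 ≈ 31.125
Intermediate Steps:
(-47 - 36)*T(y(4), -8) = (-47 - 36)*(3/(-8)) = -249*(-1)/8 = -83*(-3/8) = 249/8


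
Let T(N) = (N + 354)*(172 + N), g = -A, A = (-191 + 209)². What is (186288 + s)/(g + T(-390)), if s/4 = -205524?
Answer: -52984/627 ≈ -84.504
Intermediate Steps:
s = -822096 (s = 4*(-205524) = -822096)
A = 324 (A = 18² = 324)
g = -324 (g = -1*324 = -324)
T(N) = (172 + N)*(354 + N) (T(N) = (354 + N)*(172 + N) = (172 + N)*(354 + N))
(186288 + s)/(g + T(-390)) = (186288 - 822096)/(-324 + (60888 + (-390)² + 526*(-390))) = -635808/(-324 + (60888 + 152100 - 205140)) = -635808/(-324 + 7848) = -635808/7524 = -635808*1/7524 = -52984/627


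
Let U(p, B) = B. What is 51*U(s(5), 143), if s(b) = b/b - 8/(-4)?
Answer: 7293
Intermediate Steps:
s(b) = 3 (s(b) = 1 - 8*(-1/4) = 1 + 2 = 3)
51*U(s(5), 143) = 51*143 = 7293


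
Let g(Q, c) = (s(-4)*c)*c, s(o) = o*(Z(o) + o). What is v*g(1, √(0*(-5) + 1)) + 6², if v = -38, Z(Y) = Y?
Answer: -1180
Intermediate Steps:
s(o) = 2*o² (s(o) = o*(o + o) = o*(2*o) = 2*o²)
g(Q, c) = 32*c² (g(Q, c) = ((2*(-4)²)*c)*c = ((2*16)*c)*c = (32*c)*c = 32*c²)
v*g(1, √(0*(-5) + 1)) + 6² = -1216*(√(0*(-5) + 1))² + 6² = -1216*(√(0 + 1))² + 36 = -1216*(√1)² + 36 = -1216*1² + 36 = -1216 + 36 = -1180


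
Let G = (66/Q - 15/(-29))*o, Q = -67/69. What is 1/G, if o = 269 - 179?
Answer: -1943/11795490 ≈ -0.00016472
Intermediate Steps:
Q = -67/69 (Q = -67*1/69 = -67/69 ≈ -0.97101)
o = 90
G = -11795490/1943 (G = (66/(-67/69) - 15/(-29))*90 = (66*(-69/67) - 15*(-1/29))*90 = (-4554/67 + 15/29)*90 = -131061/1943*90 = -11795490/1943 ≈ -6070.8)
1/G = 1/(-11795490/1943) = -1943/11795490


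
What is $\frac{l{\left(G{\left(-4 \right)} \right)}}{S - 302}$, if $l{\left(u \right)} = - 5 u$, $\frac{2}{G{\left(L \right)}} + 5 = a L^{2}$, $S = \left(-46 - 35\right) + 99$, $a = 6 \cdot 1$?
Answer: $\frac{5}{12922} \approx 0.00038694$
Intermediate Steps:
$a = 6$
$S = 18$ ($S = -81 + 99 = 18$)
$G{\left(L \right)} = \frac{2}{-5 + 6 L^{2}}$
$\frac{l{\left(G{\left(-4 \right)} \right)}}{S - 302} = \frac{\left(-5\right) \frac{2}{-5 + 6 \left(-4\right)^{2}}}{18 - 302} = \frac{\left(-5\right) \frac{2}{-5 + 6 \cdot 16}}{-284} = - \frac{\left(-5\right) \frac{2}{-5 + 96}}{284} = - \frac{\left(-5\right) \frac{2}{91}}{284} = \left(- \frac{1}{284}\right) \left(- \frac{10}{91}\right) = \frac{5}{12922}$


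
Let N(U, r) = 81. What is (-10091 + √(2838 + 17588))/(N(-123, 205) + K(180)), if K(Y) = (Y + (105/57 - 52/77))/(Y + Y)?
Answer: -1771575960/14308709 + 175560*√20426/14308709 ≈ -122.06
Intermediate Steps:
K(Y) = (1707/1463 + Y)/(2*Y) (K(Y) = (Y + (105*(1/57) - 52*1/77))/((2*Y)) = (Y + (35/19 - 52/77))*(1/(2*Y)) = (Y + 1707/1463)*(1/(2*Y)) = (1707/1463 + Y)*(1/(2*Y)) = (1707/1463 + Y)/(2*Y))
(-10091 + √(2838 + 17588))/(N(-123, 205) + K(180)) = (-10091 + √(2838 + 17588))/(81 + (1/2926)*(1707 + 1463*180)/180) = (-10091 + √20426)/(81 + (1/2926)*(1/180)*(1707 + 263340)) = (-10091 + √20426)/(81 + (1/2926)*(1/180)*265047) = (-10091 + √20426)/(81 + 88349/175560) = (-10091 + √20426)/(14308709/175560) = (-10091 + √20426)*(175560/14308709) = -1771575960/14308709 + 175560*√20426/14308709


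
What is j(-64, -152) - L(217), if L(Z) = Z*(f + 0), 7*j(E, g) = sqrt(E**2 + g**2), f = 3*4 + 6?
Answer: -3906 + 40*sqrt(17)/7 ≈ -3882.4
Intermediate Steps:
f = 18 (f = 12 + 6 = 18)
j(E, g) = sqrt(E**2 + g**2)/7
L(Z) = 18*Z (L(Z) = Z*(18 + 0) = Z*18 = 18*Z)
j(-64, -152) - L(217) = sqrt((-64)**2 + (-152)**2)/7 - 18*217 = sqrt(4096 + 23104)/7 - 1*3906 = sqrt(27200)/7 - 3906 = (40*sqrt(17))/7 - 3906 = 40*sqrt(17)/7 - 3906 = -3906 + 40*sqrt(17)/7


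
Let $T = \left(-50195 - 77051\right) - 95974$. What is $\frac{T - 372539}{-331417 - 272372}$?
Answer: $\frac{595759}{603789} \approx 0.9867$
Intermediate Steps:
$T = -223220$ ($T = -127246 - 95974 = -223220$)
$\frac{T - 372539}{-331417 - 272372} = \frac{-223220 - 372539}{-331417 - 272372} = - \frac{595759}{-603789} = \left(-595759\right) \left(- \frac{1}{603789}\right) = \frac{595759}{603789}$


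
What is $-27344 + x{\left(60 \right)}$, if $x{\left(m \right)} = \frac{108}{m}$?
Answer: $- \frac{136711}{5} \approx -27342.0$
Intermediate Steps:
$-27344 + x{\left(60 \right)} = -27344 + \frac{108}{60} = -27344 + 108 \cdot \frac{1}{60} = -27344 + \frac{9}{5} = - \frac{136711}{5}$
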